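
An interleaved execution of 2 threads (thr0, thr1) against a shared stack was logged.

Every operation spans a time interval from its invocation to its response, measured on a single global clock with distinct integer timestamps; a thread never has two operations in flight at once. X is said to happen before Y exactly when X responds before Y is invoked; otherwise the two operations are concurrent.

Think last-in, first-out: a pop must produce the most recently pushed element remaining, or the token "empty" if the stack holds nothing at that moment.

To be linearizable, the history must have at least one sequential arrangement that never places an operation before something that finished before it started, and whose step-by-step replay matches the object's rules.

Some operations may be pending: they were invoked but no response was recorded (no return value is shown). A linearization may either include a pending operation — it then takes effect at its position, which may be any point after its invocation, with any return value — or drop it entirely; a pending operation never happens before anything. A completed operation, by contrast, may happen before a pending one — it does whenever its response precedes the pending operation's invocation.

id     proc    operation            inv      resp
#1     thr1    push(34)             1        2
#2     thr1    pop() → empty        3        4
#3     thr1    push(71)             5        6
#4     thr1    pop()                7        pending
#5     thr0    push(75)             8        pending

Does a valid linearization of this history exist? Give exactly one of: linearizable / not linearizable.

not linearizable

through event 3 a valid linearization exists; event 4 (#2 responding at time 4) ends that
the completed operations (2 total) allow one real-time order; the stack replay rejects it
one such order, #1, #2, breaks at step 2 where #2 pop() → empty is illegal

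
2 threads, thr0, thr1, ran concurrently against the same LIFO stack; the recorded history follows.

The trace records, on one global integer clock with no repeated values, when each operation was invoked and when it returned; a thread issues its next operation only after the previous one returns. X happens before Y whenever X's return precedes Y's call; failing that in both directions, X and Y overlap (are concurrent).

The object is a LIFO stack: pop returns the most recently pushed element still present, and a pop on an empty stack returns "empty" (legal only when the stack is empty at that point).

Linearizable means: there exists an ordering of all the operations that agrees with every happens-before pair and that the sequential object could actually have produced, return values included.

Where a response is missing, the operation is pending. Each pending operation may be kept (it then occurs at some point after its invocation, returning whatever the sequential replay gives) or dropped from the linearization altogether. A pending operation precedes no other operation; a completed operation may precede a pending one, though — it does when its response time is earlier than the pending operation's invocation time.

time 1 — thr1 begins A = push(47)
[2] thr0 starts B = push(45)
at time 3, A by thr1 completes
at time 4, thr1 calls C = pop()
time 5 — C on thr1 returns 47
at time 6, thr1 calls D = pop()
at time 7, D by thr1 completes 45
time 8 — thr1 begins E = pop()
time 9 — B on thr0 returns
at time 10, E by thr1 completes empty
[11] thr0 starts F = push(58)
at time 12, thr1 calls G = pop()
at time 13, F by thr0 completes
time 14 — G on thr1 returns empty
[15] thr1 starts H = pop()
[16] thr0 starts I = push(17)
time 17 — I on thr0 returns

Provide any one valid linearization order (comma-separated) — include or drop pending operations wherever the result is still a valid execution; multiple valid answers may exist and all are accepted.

A, C, B, D, E, G, F, H, I

step 1: A push(47) — stack <47>
step 2: C pop() → 47 — stack <>
step 3: B push(45) — stack <45>
step 4: D pop() → 45 — stack <>
step 5: E pop() → empty — stack <>
step 6: G pop() → empty — stack <>
step 7: F push(58) — stack <58>
step 8: H pop() (pending, included) — stack <>
step 9: I push(17) — stack <17>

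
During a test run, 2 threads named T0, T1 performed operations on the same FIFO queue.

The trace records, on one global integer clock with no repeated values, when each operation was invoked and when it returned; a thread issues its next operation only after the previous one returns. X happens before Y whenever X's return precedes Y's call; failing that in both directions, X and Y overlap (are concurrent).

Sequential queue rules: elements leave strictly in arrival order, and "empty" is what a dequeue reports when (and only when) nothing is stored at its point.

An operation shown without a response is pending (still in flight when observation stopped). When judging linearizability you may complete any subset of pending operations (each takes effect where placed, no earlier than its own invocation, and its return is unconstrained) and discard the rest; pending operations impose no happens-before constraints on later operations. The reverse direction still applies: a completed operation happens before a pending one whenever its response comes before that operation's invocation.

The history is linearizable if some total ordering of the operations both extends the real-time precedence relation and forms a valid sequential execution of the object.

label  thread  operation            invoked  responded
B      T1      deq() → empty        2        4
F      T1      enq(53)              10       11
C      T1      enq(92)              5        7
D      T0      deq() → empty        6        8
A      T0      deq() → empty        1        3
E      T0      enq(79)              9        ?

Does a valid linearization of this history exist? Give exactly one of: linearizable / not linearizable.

witness order: A, B, D, C, E, F
step 1: A deq() → empty — queue <>
step 2: B deq() → empty — queue <>
step 3: D deq() → empty — queue <>
step 4: C enq(92) — queue <92>
step 5: E enq(79) (pending, included) — queue <92,79>
step 6: F enq(53) — queue <92,79,53>

linearizable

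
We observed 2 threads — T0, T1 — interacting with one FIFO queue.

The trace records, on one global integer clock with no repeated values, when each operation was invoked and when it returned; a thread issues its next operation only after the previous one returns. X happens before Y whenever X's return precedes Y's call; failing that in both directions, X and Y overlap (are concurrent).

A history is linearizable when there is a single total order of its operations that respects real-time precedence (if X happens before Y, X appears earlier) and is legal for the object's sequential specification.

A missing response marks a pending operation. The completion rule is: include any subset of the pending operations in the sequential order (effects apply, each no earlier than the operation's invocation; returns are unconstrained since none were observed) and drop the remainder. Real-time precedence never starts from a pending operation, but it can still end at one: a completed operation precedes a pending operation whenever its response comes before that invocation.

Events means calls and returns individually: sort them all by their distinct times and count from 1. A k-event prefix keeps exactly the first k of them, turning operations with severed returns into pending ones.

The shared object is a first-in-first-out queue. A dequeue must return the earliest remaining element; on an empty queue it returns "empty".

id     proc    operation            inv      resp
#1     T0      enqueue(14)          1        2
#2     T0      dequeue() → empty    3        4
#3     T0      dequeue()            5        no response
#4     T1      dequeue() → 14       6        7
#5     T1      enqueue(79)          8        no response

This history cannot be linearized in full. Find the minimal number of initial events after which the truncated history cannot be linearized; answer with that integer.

a valid linearization of events 1..3 exists, for instance #1:
1. #1 enqueue(14), leaving queue <14>
adding event 4 (#2 responds at 4) leaves no legal real-time order
sample order #1, #2 stalls at step 2 — #2 dequeue() → empty has no legal effect

4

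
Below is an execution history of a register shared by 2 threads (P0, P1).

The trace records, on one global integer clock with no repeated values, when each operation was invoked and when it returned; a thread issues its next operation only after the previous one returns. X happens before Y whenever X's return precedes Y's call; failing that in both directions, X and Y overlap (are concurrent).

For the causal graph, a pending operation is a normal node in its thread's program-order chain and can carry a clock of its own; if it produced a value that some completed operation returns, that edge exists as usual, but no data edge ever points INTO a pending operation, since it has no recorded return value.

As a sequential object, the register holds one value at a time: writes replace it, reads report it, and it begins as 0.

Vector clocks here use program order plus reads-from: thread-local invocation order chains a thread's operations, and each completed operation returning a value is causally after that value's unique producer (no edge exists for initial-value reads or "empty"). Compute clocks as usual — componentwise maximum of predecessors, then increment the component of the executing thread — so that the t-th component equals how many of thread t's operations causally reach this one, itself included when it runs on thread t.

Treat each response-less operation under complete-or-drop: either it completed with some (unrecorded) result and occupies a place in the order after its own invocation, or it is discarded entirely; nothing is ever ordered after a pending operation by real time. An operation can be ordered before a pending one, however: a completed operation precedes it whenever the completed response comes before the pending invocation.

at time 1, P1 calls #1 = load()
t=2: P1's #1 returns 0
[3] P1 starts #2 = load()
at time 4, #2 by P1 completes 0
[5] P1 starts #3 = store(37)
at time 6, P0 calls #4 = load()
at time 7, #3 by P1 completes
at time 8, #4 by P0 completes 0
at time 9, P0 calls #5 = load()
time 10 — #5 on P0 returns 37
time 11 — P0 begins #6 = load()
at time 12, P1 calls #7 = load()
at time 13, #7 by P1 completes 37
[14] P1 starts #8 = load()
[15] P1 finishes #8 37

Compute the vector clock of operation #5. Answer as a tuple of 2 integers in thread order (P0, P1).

(2, 3)

VC(#1, invoked at 1): no causal predecessors; +1 on P1 → (0, 1)
VC(#4, invoked at 6): no causal predecessors; +1 on P0 → (1, 0)
merge at #2 (invoked 3): VC(#1)=(0, 1), own-thread bump on P1 → (0, 2)
merge at #3 (invoked 5): VC(#2)=(0, 2), own-thread bump on P1 → (0, 3)
merge at #7 (invoked 12): VC(#3)=(0, 3), own-thread bump on P1 → (0, 4)
merge at #8 (invoked 14): VC(#3)=(0, 3), VC(#7)=(0, 4), own-thread bump on P1 → (0, 5)
merge at #5 (invoked 9): VC(#3)=(0, 3), VC(#4)=(1, 0), own-thread bump on P0 → (2, 3)
merge at #6 (invoked 11): VC(#5)=(2, 3), own-thread bump on P0 → (3, 3)
target: VC(#5) = (2, 3)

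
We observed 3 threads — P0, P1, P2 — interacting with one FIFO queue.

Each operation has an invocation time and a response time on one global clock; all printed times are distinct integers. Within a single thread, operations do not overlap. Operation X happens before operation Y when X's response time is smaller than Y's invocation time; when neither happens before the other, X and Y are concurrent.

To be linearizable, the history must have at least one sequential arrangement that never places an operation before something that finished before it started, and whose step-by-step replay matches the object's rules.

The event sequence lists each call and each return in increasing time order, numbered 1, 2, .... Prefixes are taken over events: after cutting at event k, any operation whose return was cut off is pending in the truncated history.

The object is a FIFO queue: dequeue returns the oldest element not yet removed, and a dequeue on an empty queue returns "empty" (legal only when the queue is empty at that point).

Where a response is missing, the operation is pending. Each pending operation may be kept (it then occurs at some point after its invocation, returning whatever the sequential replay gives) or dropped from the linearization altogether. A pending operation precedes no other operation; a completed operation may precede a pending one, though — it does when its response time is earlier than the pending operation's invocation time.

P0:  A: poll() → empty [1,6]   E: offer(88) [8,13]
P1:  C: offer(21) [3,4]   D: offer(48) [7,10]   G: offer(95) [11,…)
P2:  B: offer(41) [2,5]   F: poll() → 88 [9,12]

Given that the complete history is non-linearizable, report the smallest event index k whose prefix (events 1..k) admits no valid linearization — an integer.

12

events 1..11 are linearizable; a witness order is A, B, C, D:
1. A poll() → empty, leaving queue <>
2. B offer(41), leaving queue <41>
3. C offer(21), leaving queue <41,21>
4. D offer(48), leaving queue <41,21,48>
with event 12 included (F responding at time 12), all real-time-consistent orders fail
no escape via the 2 pending operations (E, G): every completion choice fails
take A, B, C, D, F (pending dropped): step 5 already fails, because F poll() → 88 cannot occur there
take A, B, C, F, D (pending dropped): step 4 already fails, because F poll() → 88 cannot occur there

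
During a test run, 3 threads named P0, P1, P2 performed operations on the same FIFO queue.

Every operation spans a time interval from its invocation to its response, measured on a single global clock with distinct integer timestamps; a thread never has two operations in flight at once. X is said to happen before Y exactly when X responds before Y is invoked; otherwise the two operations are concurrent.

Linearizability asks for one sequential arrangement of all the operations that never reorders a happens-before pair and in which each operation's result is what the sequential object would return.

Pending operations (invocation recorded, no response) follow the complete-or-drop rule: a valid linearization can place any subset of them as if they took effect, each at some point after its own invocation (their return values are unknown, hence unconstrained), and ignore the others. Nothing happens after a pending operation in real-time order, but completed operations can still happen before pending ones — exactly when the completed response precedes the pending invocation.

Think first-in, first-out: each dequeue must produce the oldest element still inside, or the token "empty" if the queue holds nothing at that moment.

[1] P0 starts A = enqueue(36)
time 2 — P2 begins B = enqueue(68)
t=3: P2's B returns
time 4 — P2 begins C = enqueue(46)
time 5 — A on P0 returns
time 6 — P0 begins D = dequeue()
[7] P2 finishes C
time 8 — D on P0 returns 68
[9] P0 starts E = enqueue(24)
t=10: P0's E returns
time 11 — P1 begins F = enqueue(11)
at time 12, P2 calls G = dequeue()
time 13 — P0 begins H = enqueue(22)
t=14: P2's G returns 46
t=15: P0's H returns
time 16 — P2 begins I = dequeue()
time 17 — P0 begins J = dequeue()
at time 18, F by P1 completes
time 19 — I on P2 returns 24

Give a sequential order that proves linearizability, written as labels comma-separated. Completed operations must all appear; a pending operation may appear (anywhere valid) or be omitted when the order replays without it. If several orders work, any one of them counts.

B, C, A, D, E, F, G, H, J, I

after step 1 (B enqueue(68)): queue <68>
after step 2 (C enqueue(46)): queue <68,46>
after step 3 (A enqueue(36)): queue <68,46,36>
after step 4 (D dequeue() → 68): queue <46,36>
after step 5 (E enqueue(24)): queue <46,36,24>
after step 6 (F enqueue(11)): queue <46,36,24,11>
after step 7 (G dequeue() → 46): queue <36,24,11>
after step 8 (H enqueue(22)): queue <36,24,11,22>
after step 9 (J dequeue() (pending, included)): queue <24,11,22>
after step 10 (I dequeue() → 24): queue <11,22>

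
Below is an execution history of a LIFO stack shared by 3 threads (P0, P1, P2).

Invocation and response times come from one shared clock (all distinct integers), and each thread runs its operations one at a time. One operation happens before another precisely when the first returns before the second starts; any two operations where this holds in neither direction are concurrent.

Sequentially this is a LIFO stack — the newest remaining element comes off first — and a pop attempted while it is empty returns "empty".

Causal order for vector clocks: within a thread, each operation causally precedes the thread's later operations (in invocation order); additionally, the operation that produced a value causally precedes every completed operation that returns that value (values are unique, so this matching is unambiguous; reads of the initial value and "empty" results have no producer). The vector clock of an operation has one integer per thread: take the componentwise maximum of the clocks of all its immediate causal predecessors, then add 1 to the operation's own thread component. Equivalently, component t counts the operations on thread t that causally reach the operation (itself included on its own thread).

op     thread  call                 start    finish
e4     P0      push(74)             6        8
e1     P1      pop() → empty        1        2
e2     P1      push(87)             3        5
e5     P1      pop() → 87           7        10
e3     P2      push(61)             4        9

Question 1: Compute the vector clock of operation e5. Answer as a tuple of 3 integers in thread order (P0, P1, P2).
Answer: (0, 3, 0)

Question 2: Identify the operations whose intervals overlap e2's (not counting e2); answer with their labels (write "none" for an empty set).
Answer: e3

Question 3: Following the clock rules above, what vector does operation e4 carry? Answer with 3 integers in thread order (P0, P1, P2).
Answer: (1, 0, 0)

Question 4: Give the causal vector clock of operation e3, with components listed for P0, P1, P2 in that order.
Answer: (0, 0, 1)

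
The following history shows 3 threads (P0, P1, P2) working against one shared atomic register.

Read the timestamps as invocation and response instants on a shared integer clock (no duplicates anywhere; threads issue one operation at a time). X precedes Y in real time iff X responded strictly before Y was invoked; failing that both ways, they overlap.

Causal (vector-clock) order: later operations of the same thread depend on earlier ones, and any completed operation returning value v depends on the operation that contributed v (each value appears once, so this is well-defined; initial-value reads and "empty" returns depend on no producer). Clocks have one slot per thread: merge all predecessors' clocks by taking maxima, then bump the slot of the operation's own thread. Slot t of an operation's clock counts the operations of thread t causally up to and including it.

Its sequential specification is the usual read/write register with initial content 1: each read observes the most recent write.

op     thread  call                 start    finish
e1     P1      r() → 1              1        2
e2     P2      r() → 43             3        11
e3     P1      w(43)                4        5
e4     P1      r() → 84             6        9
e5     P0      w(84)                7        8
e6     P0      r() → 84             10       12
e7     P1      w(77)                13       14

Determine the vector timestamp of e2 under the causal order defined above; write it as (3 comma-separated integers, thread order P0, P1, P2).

no predecessors for e1 (invoked 1): P1 increments from zero → (0, 1, 0)
no predecessors for e5 (invoked 7): P0 increments from zero → (1, 0, 0)
e3 (invocation 4): componentwise max over VC(e1)=(0, 1, 0), +1 at P1, giving (0, 2, 0)
e6 (invocation 10): componentwise max over VC(e5)=(1, 0, 0), +1 at P0, giving (2, 0, 0)
e2 (invocation 3): componentwise max over VC(e3)=(0, 2, 0), +1 at P2, giving (0, 2, 1)
e4 (invocation 6): componentwise max over VC(e3)=(0, 2, 0), VC(e5)=(1, 0, 0), +1 at P1, giving (1, 3, 0)
e7 (invocation 13): componentwise max over VC(e4)=(1, 3, 0), +1 at P1, giving (1, 4, 0)
target: VC(e2) = (0, 2, 1)

(0, 2, 1)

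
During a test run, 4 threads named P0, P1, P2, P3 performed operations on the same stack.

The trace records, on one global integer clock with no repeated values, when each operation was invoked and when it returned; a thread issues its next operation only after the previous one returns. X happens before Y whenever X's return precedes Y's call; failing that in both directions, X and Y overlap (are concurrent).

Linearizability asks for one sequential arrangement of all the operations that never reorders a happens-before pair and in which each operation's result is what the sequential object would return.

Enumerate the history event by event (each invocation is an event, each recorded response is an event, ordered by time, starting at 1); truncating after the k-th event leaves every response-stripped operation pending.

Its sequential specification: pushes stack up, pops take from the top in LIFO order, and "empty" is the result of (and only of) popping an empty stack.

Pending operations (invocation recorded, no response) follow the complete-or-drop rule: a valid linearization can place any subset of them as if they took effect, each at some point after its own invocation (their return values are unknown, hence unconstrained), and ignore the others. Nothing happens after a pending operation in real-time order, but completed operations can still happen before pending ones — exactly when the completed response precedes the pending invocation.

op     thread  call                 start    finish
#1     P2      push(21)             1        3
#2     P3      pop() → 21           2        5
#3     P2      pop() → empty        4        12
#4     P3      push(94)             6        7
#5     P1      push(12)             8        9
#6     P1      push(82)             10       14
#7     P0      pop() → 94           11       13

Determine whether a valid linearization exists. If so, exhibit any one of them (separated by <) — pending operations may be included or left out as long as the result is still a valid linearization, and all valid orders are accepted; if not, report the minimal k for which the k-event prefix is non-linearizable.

not linearizable — minimal violating prefix: 13 events

events 1..12 are fine; event 13 — the response of #7 at time 13 — makes the prefix non-linearizable
real-time-consistent orders of the 6 completed operations: 9 — all fail the stack replay
completion choices over the 1 pending operation (#6) were checked; none helps
take #1, #2, #3, #4, #5, #7 (pending dropped): step 6 already fails, because #7 pop() → 94 cannot occur there
take #1, #2, #4, #3, #5, #7 (pending dropped): step 4 already fails, because #3 pop() → empty cannot occur there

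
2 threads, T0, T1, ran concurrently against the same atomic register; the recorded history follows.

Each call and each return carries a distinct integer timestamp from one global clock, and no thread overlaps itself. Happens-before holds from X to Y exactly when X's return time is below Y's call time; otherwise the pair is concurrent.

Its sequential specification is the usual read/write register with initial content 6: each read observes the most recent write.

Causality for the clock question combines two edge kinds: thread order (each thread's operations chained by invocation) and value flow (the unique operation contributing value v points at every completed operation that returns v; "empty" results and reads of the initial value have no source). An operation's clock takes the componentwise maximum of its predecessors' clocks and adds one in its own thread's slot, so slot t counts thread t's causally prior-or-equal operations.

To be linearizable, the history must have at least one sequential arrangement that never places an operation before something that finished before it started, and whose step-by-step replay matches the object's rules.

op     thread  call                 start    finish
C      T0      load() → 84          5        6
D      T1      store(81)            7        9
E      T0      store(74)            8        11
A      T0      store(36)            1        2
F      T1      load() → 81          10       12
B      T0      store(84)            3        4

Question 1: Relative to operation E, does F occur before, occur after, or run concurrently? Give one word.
F spans [10,12], E spans [8,11]
the intervals overlap in both directions

concurrent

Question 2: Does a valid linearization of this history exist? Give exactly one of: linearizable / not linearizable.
a witness: A, B, C, D, F, E
after step 1 (A store(36)): value 36
after step 2 (B store(84)): value 84
after step 3 (C load() → 84): value 84
after step 4 (D store(81)): value 81
after step 5 (F load() → 81): value 81
after step 6 (E store(74)): value 74

linearizable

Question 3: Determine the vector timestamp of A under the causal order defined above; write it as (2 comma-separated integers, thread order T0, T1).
root op D, invoked 7: fresh clock plus T1's own tick → (0, 1)
root op A, invoked 1: fresh clock plus T0's own tick → (1, 0)
F (invocation 10): componentwise max over VC(D)=(0, 1), +1 at T1, giving (0, 2)
B (invocation 3): componentwise max over VC(A)=(1, 0), +1 at T0, giving (2, 0)
C (invocation 5): componentwise max over VC(B)=(2, 0), +1 at T0, giving (3, 0)
E (invocation 8): componentwise max over VC(C)=(3, 0), +1 at T0, giving (4, 0)
target: VC(A) = (1, 0)

(1, 0)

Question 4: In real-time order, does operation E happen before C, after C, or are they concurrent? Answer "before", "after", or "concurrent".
E spans [8,11], C spans [5,6]
resp(C)=6 < inv(E)=8

after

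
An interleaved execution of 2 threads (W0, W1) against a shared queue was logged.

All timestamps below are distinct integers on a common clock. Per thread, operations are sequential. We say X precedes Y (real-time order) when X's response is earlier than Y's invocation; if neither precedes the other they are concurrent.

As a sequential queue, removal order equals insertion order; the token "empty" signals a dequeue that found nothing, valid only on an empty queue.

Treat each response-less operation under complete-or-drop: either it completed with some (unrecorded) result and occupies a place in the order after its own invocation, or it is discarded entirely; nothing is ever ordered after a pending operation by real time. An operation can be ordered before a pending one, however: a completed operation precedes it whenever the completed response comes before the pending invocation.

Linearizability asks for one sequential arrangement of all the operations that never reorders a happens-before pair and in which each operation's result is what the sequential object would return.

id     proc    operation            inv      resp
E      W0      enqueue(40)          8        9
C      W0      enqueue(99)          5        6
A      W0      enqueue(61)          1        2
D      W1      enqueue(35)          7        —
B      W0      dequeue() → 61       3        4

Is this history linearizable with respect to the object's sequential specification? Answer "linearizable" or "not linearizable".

linearizable

one valid linearization: A, B, C, D, E
step 1: A enqueue(61) — queue <61>
step 2: B dequeue() → 61 — queue <>
step 3: C enqueue(99) — queue <99>
step 4: D enqueue(35) (pending, included) — queue <99,35>
step 5: E enqueue(40) — queue <99,35,40>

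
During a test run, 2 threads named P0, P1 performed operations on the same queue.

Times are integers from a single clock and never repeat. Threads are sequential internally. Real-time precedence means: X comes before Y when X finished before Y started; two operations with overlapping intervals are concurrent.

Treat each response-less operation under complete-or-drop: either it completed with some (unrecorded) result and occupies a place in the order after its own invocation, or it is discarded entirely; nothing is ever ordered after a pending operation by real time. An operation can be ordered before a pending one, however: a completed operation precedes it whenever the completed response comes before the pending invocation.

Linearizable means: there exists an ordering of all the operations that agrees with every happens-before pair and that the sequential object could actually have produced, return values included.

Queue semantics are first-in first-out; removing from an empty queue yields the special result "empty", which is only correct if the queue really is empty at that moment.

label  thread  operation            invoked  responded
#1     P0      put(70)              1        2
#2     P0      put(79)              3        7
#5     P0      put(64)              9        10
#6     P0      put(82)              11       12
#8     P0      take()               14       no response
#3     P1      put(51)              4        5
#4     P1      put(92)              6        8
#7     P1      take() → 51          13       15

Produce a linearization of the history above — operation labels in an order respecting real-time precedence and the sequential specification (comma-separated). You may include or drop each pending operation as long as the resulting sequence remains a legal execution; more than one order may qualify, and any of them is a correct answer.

1. #1 put(70), leaving queue <70>
2. #3 put(51), leaving queue <70,51>
3. #2 put(79), leaving queue <70,51,79>
4. #4 put(92), leaving queue <70,51,79,92>
5. #5 put(64), leaving queue <70,51,79,92,64>
6. #6 put(82), leaving queue <70,51,79,92,64,82>
7. #8 take() (pending, included), leaving queue <51,79,92,64,82>
8. #7 take() → 51, leaving queue <79,92,64,82>

#1, #3, #2, #4, #5, #6, #8, #7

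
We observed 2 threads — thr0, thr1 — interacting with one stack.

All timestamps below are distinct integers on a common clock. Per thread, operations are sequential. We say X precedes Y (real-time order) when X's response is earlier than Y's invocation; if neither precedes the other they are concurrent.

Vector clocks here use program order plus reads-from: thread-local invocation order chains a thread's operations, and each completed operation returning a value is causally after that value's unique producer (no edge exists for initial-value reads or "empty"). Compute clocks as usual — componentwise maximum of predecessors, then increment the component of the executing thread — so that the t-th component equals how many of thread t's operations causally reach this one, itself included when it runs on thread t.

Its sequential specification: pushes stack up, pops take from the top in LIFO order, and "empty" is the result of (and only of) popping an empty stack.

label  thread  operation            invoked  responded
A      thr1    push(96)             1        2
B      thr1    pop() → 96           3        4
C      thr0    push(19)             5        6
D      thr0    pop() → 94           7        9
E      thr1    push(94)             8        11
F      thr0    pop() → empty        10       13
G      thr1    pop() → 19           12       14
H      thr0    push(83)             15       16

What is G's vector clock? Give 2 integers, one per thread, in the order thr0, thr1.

invoked at 1, A has no predecessors; its own thr1 bump gives (0, 1)
invoked at 5, C has no predecessors; its own thr0 bump gives (1, 0)
B, invoked 3, takes VC(A)=(0, 1) under max, adds 1 for thr1 → (0, 2)
E, invoked 8, takes VC(B)=(0, 2) under max, adds 1 for thr1 → (0, 3)
G, invoked 12, takes VC(C)=(1, 0), VC(E)=(0, 3) under max, adds 1 for thr1 → (1, 4)
D, invoked 7, takes VC(C)=(1, 0), VC(E)=(0, 3) under max, adds 1 for thr0 → (2, 3)
F, invoked 10, takes VC(D)=(2, 3) under max, adds 1 for thr0 → (3, 3)
H, invoked 15, takes VC(F)=(3, 3) under max, adds 1 for thr0 → (4, 3)
target: VC(G) = (1, 4)

(1, 4)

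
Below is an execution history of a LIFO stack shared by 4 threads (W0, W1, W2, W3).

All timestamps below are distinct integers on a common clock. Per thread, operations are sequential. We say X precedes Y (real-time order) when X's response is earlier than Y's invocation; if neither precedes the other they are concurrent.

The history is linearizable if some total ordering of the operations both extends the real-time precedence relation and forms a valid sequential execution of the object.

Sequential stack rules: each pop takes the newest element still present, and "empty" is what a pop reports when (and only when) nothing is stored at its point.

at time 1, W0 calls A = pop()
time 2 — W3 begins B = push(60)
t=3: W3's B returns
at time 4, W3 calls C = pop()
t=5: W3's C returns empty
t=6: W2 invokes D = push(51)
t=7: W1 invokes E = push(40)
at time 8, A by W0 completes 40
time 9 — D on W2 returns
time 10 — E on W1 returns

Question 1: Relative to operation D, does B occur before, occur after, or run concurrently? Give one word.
before

B spans [2,3], D spans [6,9]
resp(B)=3 < inv(D)=6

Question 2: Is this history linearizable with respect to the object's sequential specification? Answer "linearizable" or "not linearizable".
not linearizable

cut after 7 events: linearizable; cut after 8 events (A responds, time 8): not linearizable
3 completed operations, 3 real-time-consistent orders — every LIFO stack replay fails
no completion choice of the 2 pending operations (D, E) rescues it — every subset was tried
one such order, A, B, C (pending dropped), breaks at step 1 where A pop() → 40 is illegal
one such order, B, A, C (pending dropped), breaks at step 2 where A pop() → 40 is illegal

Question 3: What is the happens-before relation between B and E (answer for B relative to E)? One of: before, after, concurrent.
before

B spans [2,3], E spans [7,10]
resp(B)=3 < inv(E)=7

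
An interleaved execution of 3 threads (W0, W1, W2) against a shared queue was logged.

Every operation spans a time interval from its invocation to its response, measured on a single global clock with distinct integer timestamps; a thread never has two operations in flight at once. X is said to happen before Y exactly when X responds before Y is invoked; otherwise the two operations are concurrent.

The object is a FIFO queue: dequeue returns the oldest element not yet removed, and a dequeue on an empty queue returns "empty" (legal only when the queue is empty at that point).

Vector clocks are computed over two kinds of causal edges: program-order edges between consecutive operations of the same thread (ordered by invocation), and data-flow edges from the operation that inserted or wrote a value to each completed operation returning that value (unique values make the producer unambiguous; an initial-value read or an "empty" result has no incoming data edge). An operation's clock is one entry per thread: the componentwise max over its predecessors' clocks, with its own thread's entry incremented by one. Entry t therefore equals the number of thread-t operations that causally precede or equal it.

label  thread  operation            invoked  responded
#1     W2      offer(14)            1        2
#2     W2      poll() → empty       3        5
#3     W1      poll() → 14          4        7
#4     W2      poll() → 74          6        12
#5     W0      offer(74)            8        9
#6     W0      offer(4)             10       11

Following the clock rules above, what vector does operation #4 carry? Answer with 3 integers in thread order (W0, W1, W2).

(1, 0, 3)

invoked at 1, #1 has no predecessors; its own W2 bump gives (0, 0, 1)
invoked at 8, #5 has no predecessors; its own W0 bump gives (1, 0, 0)
invoked at 3, #2 merges VC(#1)=(0, 0, 1) and bumps W2's slot → (0, 0, 2)
invoked at 4, #3 merges VC(#1)=(0, 0, 1) and bumps W1's slot → (0, 1, 1)
invoked at 10, #6 merges VC(#5)=(1, 0, 0) and bumps W0's slot → (2, 0, 0)
invoked at 6, #4 merges VC(#2)=(0, 0, 2), VC(#5)=(1, 0, 0) and bumps W2's slot → (1, 0, 3)
target: VC(#4) = (1, 0, 3)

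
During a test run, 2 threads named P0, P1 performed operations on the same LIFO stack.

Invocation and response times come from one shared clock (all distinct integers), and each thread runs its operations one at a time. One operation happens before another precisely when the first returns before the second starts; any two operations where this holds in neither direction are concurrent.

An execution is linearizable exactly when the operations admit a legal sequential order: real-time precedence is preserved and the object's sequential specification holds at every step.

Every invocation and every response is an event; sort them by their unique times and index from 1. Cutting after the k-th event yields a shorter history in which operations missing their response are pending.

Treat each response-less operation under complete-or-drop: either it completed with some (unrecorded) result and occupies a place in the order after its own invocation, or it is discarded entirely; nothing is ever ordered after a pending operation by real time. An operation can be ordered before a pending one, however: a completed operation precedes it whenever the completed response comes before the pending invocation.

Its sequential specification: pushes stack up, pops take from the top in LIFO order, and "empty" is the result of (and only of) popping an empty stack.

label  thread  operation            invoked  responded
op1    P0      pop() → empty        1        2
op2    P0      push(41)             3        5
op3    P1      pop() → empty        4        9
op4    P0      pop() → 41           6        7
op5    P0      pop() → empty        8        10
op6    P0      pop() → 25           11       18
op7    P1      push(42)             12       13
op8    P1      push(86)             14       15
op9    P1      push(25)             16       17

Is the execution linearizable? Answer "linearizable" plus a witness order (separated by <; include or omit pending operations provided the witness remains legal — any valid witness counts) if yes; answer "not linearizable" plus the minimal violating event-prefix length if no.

linearizable — witness: op1 < op2 < op4 < op3 < op5 < op7 < op8 < op9 < op6

1. op1 pop() → empty, leaving stack <>
2. op2 push(41), leaving stack <41>
3. op4 pop() → 41, leaving stack <>
4. op3 pop() → empty, leaving stack <>
5. op5 pop() → empty, leaving stack <>
6. op7 push(42), leaving stack <42>
7. op8 push(86), leaving stack <42,86>
8. op9 push(25), leaving stack <42,86,25>
9. op6 pop() → 25, leaving stack <42,86>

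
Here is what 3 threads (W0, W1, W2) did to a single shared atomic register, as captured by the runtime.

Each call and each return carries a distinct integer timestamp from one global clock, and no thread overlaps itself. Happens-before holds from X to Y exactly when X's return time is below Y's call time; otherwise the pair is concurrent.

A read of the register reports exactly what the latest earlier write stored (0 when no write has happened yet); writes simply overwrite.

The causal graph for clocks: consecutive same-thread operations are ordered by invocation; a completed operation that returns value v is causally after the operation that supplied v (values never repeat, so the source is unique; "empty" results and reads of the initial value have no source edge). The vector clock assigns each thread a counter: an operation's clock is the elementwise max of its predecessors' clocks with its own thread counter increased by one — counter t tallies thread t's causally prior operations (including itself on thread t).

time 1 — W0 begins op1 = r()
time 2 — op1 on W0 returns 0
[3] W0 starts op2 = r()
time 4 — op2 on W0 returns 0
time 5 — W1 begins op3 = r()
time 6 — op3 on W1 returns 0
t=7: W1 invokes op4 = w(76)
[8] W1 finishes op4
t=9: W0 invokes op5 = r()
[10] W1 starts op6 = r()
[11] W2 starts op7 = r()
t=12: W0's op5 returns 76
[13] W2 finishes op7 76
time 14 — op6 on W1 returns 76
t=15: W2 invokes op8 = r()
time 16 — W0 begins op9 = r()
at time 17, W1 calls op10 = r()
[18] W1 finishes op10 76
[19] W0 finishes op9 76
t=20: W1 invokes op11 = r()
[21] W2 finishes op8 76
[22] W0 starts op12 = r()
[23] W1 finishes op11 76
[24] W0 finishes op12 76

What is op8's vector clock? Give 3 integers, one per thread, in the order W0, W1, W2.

op3, invoked 5, has no incoming edges; only W1's bump applies → (0, 1, 0)
op1, invoked 1, has no incoming edges; only W0's bump applies → (1, 0, 0)
invoked at 7, op4 merges VC(op3)=(0, 1, 0) and bumps W1's slot → (0, 2, 0)
invoked at 3, op2 merges VC(op1)=(1, 0, 0) and bumps W0's slot → (2, 0, 0)
invoked at 11, op7 merges VC(op4)=(0, 2, 0) and bumps W2's slot → (0, 2, 1)
invoked at 10, op6 merges VC(op4)=(0, 2, 0) and bumps W1's slot → (0, 3, 0)
invoked at 15, op8 merges VC(op4)=(0, 2, 0), VC(op7)=(0, 2, 1) and bumps W2's slot → (0, 2, 2)
invoked at 17, op10 merges VC(op4)=(0, 2, 0), VC(op6)=(0, 3, 0) and bumps W1's slot → (0, 4, 0)
invoked at 20, op11 merges VC(op4)=(0, 2, 0), VC(op10)=(0, 4, 0) and bumps W1's slot → (0, 5, 0)
invoked at 9, op5 merges VC(op2)=(2, 0, 0), VC(op4)=(0, 2, 0) and bumps W0's slot → (3, 2, 0)
invoked at 16, op9 merges VC(op4)=(0, 2, 0), VC(op5)=(3, 2, 0) and bumps W0's slot → (4, 2, 0)
invoked at 22, op12 merges VC(op4)=(0, 2, 0), VC(op9)=(4, 2, 0) and bumps W0's slot → (5, 2, 0)
target: VC(op8) = (0, 2, 2)

(0, 2, 2)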